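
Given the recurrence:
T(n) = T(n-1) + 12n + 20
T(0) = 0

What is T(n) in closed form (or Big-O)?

Dominant term in sum is 12*sum(i, i=1..n) = 12*n*(n+1)/2 = O(n^2).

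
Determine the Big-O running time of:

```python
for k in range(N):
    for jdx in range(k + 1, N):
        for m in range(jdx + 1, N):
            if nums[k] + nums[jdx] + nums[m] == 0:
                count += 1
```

Time complexity: O(n^3).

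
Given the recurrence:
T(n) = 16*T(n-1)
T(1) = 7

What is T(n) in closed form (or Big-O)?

Each step multiplies by 16. T(n) = T(1)*16^(n-1) = 7*16^(n-1).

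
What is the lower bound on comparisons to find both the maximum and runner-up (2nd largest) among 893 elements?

Lower bound: finding the max needs 893-1 comparisons. By an adversary weight-doubling argument, the maximum element must personally win at least ceil(log_2(893)) = 10 comparisons in any correct algorithm. The 2nd largest is among those 10 direct losers, and distinguishing it requires 10-1 more comparisons. Total >= 893-1 + 10-1 = 901. A balanced tournament achieves this bound exactly.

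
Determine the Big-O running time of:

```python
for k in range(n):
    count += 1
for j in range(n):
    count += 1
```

Time complexity: O(n).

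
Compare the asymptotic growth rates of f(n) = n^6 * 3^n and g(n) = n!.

g(n) = n! grows faster: by Stirling n! ~ (n/e)^n sqrt(2*pi*n); (n/e)^n eventually dominates n^6 * 3^n.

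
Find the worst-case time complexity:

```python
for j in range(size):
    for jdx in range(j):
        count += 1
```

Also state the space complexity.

Time complexity: O(n^2).
Space complexity: O(1).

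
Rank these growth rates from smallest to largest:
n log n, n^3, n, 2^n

Ordered by growth rate: n < n log n < n^3 < 2^n.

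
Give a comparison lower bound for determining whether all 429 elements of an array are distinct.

In the algebraic decision-tree model, the YES region for element distinctness on 429 elements has 429! connected components (one per ordering). Ben-Or's theorem then gives a lower bound of Omega(log(n!)) = Omega(n log n).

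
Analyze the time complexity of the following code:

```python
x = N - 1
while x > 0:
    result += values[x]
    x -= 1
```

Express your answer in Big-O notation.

Time complexity: O(n).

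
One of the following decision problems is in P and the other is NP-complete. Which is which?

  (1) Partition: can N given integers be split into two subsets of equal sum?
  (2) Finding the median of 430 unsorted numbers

(1) is NP-complete: Subset Sum reduces to it (one of Karp's 21 NP-complete problems).
(2) is P: linear-time selection (median-of-medians) runs in O(n).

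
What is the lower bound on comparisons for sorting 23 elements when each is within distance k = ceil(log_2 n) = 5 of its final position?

Partition the 23 positions into floor(n/k) blocks of k = 5 consecutive positions; any permutation within a block keeps every element within k of its final position, so there are at least (k!)^(n/k) distinguishable inputs. Lower bound: log_2((k!)^(n/k)) = (n/k) * log_2(k!) = Theta(n log k); with k = ceil(log_2 n), this is Omega(n log log n).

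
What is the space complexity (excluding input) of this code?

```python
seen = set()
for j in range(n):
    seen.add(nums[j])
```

Space complexity: O(n).
Auxiliary storage grows linearly with the input size n in the worst case.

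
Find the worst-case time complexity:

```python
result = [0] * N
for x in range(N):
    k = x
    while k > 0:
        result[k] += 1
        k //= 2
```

Time complexity: O(n log n).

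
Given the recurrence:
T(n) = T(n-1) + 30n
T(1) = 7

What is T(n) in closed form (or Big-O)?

Unrolling: T(n) = 7 + 30*(2 + 3 + ... + n) = 7 + 30*(n(n+1)/2 - 1) = O(n^2).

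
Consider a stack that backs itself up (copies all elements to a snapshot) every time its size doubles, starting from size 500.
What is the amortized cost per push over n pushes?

Backups occur at sizes 500, 1000, 2000, ..., copying 500 + 1000 + 2000 + ... <= 2n elements total (geometric series). Spread over n pushes, the amortized backup cost is O(1) per push.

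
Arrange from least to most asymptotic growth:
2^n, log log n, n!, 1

Ordered by growth rate: 1 < log log n < 2^n < n!.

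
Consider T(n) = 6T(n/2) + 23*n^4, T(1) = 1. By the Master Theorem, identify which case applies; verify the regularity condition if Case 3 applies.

a=6, b=2, f(n)=23*n^4.
log_2(6) = 2.585 < 4.
f(n) = Omega(n^(2.585+epsilon)) for some epsilon > 0, so Case 3 is the candidate.
Regularity: a*f(n/b) = 6*23*(n/2)^4 = (6/16)*23*n^4 <= c*f(n) with c = 6/16 < 1. Satisfied.
Case 3: T(n) = Theta(n^4).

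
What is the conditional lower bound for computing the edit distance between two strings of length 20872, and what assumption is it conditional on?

Under SETH (the Strong Exponential Time Hypothesis), edit distance on length-20872 strings cannot be computed in O(n^(2-epsilon)) time for any epsilon > 0 (Backurs-Indyk). The reduction is from CNF-SAT via the orthogonal vectors problem.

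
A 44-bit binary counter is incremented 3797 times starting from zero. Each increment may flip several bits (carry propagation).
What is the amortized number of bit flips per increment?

Bit i flips on every 2^i-th increment, so over 3797 increments bit i flips floor(3797/2^i) times. Summing over i: total flips < 2 * 3797. Amortized: < 2 = O(1) per increment.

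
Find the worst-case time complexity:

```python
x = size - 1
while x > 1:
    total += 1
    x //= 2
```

Time complexity: O(log n).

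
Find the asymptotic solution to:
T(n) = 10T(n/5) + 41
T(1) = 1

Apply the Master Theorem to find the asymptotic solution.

a=10, b=5, f(n)=41. log_5(10) = 1.431. Case 1 of Master Theorem: T(n) = O(n^1.431).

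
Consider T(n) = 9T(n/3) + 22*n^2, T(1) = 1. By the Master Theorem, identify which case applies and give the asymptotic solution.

a=9, b=3, f(n)=22*n^2.
log_3(9) = 2, so n^(log_b(a)) = n^2.
f(n) = Theta(n^2), so Case 2 applies.
T(n) = Theta(n^2 log n).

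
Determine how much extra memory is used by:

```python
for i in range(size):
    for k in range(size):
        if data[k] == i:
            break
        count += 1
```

Space complexity: O(1).
Only a constant amount of auxiliary storage is used; nothing grows with n.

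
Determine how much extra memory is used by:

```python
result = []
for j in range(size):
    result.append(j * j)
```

Space complexity: O(n).
Auxiliary storage grows linearly with the input size n in the worst case.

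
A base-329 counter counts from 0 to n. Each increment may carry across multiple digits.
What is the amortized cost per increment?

Digit at position i changes every 329^i increments. Total digit changes over n increments: n * 329/(329-1) = O(n). Amortized: O(1).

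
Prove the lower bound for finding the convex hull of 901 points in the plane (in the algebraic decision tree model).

Reduction from sorting: given 901 numbers x_1,...,x_{901}, map x_i to the point (x_i, x_i^2) on the parabola y = x^2. All points are on the convex hull, and walking the hull gives them in sorted x-order. Since sorting requires Omega(n log n), so does planar convex hull.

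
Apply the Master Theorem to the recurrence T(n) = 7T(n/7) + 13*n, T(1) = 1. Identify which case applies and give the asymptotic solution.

a=7, b=7, f(n)=13*n.
log_7(7) = 1, so n^(log_b(a)) = n.
f(n) = Theta(n), so Case 2 applies.
T(n) = Theta(n log n).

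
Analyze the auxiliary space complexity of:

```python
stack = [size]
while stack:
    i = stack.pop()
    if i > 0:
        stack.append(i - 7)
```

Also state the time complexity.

Space complexity: O(1).
Only a constant amount of auxiliary storage is used; nothing grows with n.
Time complexity: O(n).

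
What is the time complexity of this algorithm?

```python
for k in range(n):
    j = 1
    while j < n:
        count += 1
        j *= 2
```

Time complexity: O(n log n).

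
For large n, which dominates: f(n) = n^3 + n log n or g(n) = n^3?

f(n) = n^3 + n log n and g(n) = n^3 are Theta of each other: the lower-order n log n term is o(n^3); both are Theta(n^3).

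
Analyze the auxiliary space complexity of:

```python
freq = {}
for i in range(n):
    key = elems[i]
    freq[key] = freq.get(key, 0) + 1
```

Space complexity: O(n).
Auxiliary storage grows linearly with the input size n in the worst case.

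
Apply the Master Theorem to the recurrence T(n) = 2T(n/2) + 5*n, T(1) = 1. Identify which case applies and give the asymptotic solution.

a=2, b=2, f(n)=5*n.
log_2(2) = 1, so n^(log_b(a)) = n.
f(n) = Theta(n), so Case 2 applies.
T(n) = Theta(n log n).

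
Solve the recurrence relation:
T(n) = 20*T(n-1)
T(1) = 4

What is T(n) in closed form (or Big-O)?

Each step multiplies by 20. T(n) = T(1)*20^(n-1) = 4*20^(n-1).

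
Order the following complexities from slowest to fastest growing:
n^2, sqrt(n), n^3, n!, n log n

Ordered by growth rate: sqrt(n) < n log n < n^2 < n^3 < n!.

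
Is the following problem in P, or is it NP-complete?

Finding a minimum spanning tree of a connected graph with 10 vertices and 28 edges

This problem is in P: Kruskal's / Prim's algorithms run in polynomial time.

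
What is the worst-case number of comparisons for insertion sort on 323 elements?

Insertion sort on reverse-sorted input: 1 + 2 + ... + (323-1) = 52003 comparisons.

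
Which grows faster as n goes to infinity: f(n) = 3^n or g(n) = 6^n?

g(n) = 6^n grows faster: (6/3)^n -> infinity since 6/3 > 1.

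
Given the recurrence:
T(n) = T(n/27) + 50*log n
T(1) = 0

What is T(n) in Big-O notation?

Each of the log_27(n) levels adds O(log n). T(n) = O(log^2 n).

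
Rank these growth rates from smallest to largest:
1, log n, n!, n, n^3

Ordered by growth rate: 1 < log n < n < n^3 < n!.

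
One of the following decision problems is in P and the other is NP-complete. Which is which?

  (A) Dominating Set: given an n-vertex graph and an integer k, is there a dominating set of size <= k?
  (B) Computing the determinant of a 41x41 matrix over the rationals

(A) is NP-complete: reduces from Set Cover (with k part of the input).
(B) is P: Gaussian elimination runs in O(n^3).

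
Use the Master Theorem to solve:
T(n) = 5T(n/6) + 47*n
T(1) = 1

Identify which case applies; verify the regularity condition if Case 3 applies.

a=5, b=6, f(n)=47*n.
log_6(5) = 0.8982 < 1.
f(n) = Omega(n^(0.8982+epsilon)) for some epsilon > 0, so Case 3 is the candidate.
Regularity: a*f(n/b) = 5*47*(n/6)^1 = (5/6)*47*n^1 <= c*f(n) with c = 5/6 < 1. Satisfied.
Case 3: T(n) = Theta(n).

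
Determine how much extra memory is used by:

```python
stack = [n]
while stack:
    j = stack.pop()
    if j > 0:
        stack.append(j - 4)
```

Space complexity: O(1).
Only a constant amount of auxiliary storage is used; nothing grows with n.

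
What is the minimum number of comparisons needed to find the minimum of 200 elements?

Finding the minimum requires 199 comparisons, identical reasoning to finding the maximum. Each comparison eliminates one candidate.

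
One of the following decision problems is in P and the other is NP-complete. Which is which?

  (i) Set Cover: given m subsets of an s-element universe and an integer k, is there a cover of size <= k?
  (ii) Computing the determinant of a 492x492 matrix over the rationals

(i) is NP-complete: one of Karp's 21 NP-complete problems (with k part of the input).
(ii) is P: Gaussian elimination runs in O(n^3).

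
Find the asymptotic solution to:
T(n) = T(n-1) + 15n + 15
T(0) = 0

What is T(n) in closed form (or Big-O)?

Dominant term in sum is 15*sum(i, i=1..n) = 15*n*(n+1)/2 = O(n^2).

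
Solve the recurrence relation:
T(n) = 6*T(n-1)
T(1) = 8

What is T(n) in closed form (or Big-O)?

Each step multiplies by 6. T(n) = T(1)*6^(n-1) = 8*6^(n-1).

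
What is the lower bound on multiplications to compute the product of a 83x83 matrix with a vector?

A 83x83 matrix-vector product has 83 inner products of length 83. Output depends on all 83^2 = 6889 matrix entries. At least 6889 multiplications needed.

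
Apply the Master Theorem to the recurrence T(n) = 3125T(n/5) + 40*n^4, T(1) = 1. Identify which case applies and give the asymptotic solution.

a=3125, b=5, f(n)=40*n^4.
log_5(3125) = 5 > 4.
Since f(n) = O(n^4) is polynomially smaller than n^5, Case 1 applies.
T(n) = Theta(n^5).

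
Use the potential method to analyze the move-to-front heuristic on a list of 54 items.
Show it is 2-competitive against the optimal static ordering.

Let Phi = number of inversions between the MTF list and the optimal static list (0 <= Phi <= C(54,2)). Accessing an element at MTF position k and optimal position j: the move-to-front destroys all k-1 inversions in front of it that are not in front in optimal (>= k-j of them) and creates at most j-1 new ones. Amortized cost <= k + (j-1) - (k-j) = 2j - 1 <= 2 * optimal cost.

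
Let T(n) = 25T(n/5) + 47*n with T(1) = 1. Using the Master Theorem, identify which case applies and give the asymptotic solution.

a=25, b=5, f(n)=47*n.
log_5(25) = 2 > 1.
Since f(n) = O(n^1) is polynomially smaller than n^2, Case 1 applies.
T(n) = Theta(n^2).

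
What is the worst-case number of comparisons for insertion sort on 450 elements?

Insertion sort on reverse-sorted input: 1 + 2 + ... + (450-1) = 101025 comparisons.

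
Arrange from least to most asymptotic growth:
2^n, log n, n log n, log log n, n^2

Ordered by growth rate: log log n < log n < n log n < n^2 < 2^n.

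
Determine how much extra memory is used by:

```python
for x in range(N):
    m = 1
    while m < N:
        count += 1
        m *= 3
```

Space complexity: O(1).
Only a constant amount of auxiliary storage is used; nothing grows with n.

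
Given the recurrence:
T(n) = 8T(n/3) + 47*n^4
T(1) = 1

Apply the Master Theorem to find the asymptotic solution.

a=8, b=3, f(n)=47*n^4. log_3(8) = 1.893 < 4. Case 3: T(n) = O(n^4).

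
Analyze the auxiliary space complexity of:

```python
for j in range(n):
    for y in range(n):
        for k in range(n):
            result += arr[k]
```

Space complexity: O(1).
Only a constant amount of auxiliary storage is used; nothing grows with n.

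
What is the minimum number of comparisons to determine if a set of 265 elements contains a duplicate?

Determining if 265 elements are all distinct requires Omega(n log n) comparisons in the comparison model. This follows from the element distinctness lower bound.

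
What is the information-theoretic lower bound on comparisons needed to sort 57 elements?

There are 57! = 40526919504877216755680601905432322134980384796226602145184481280000000000000 possible orderings. Each comparison gives 1 bit. We need at least ceil(log_2(40526919504877216755680601905432322134980384796226602145184481280000000000000)) = 255 comparisons.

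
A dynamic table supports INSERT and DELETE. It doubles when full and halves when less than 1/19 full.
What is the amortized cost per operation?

Using potential function Phi = |2*num_items - table_size| when load > 1/2, and Phi = table_size/2 - num_items otherwise. The gap of 1/19 vs 1/2 for shrinking prevents thrashing. Both insert and delete have O(1) amortized cost.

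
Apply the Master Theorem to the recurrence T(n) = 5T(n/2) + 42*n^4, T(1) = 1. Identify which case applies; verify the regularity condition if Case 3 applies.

a=5, b=2, f(n)=42*n^4.
log_2(5) = 2.322 < 4.
f(n) = Omega(n^(2.322+epsilon)) for some epsilon > 0, so Case 3 is the candidate.
Regularity: a*f(n/b) = 5*42*(n/2)^4 = (5/16)*42*n^4 <= c*f(n) with c = 5/16 < 1. Satisfied.
Case 3: T(n) = Theta(n^4).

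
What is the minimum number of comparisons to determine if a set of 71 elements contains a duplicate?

Determining if 71 elements are all distinct requires Omega(n log n) comparisons in the comparison model. This follows from the element distinctness lower bound.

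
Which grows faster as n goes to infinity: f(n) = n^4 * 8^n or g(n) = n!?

g(n) = n! grows faster: by Stirling n! ~ (n/e)^n sqrt(2*pi*n); (n/e)^n eventually dominates n^4 * 8^n.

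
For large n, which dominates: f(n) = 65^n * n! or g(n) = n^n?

f(n) = 65^n * n! grows faster: by Stirling n! ~ sqrt(2 pi n)(n/e)^n, so 65^n n! / n^n ~ (65/e)^n sqrt(2 pi n) -> infinity since 65/e > 1.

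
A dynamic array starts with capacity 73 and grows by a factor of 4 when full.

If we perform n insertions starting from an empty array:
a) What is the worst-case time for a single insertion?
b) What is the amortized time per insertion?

(a) Worst-case single insertion: O(n) -- when the array is full at capacity c, the resize copies all c elements, and c can be Theta(n).
(b) Resizes happen at sizes 73, 292, 1168, ... Total copy cost for n insertions: 73 + 292 + ... = O(n) (geometric series with ratio 1/4). Amortized cost per insertion: O(n)/n = O(1).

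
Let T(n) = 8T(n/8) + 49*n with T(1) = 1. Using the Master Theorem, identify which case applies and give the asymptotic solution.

a=8, b=8, f(n)=49*n.
log_8(8) = 1, so n^(log_b(a)) = n.
f(n) = Theta(n), so Case 2 applies.
T(n) = Theta(n log n).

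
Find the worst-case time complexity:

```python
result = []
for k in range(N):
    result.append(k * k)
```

Time complexity: O(n).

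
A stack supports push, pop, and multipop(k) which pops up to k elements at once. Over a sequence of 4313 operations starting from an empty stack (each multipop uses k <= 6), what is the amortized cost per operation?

Each element is pushed exactly once and popped at most once (whether by pop or as part of a multipop). So the total number of individual pops over the whole sequence is at most the number of pushes, which is at most 4313. Total work <= 2 * 4313, hence O(1) amortized per operation.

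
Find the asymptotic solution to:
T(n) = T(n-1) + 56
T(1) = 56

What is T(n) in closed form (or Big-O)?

Unrolling: T(n) = T(n-1) + 56 = T(n-2) + 2*56 = ... = T(1) + (n-1)*56 = 56 + (n-1)*56 = 56n.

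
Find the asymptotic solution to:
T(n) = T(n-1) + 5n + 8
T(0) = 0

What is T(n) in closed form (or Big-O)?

Dominant term in sum is 5*sum(i, i=1..n) = 5*n*(n+1)/2 = O(n^2).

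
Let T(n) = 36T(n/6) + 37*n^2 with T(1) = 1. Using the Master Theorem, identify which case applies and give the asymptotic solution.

a=36, b=6, f(n)=37*n^2.
log_6(36) = 2, so n^(log_b(a)) = n^2.
f(n) = Theta(n^2), so Case 2 applies.
T(n) = Theta(n^2 log n).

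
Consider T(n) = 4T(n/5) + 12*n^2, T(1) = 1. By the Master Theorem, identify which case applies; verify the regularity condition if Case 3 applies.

a=4, b=5, f(n)=12*n^2.
log_5(4) = 0.8614 < 2.
f(n) = Omega(n^(0.8614+epsilon)) for some epsilon > 0, so Case 3 is the candidate.
Regularity: a*f(n/b) = 4*12*(n/5)^2 = (4/25)*12*n^2 <= c*f(n) with c = 4/25 < 1. Satisfied.
Case 3: T(n) = Theta(n^2).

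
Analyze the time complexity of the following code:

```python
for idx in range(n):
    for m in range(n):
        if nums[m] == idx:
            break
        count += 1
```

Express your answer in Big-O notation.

Time complexity: O(n^2).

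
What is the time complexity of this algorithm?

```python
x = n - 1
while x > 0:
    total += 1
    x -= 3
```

Time complexity: O(n).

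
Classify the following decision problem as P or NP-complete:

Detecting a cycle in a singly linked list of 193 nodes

This problem is in P: Floyd's tortoise-and-hare runs in O(n) time, O(1) space.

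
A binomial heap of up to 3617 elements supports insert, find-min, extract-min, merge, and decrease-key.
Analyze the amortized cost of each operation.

A binomial heap with n <= 3617 elements has at most floor(log_2 3617) + 1 = 12 trees. Using potential Phi = number of trees: Insert adds one tree, but cascading merges reduce count -- amortized O(1). Find-min reads the cached minimum pointer: O(1). Extract-min creates O(log n) new trees: O(log n). Merge combines tree lists: O(log n). Decrease-key sifts the element up its tree of height <= log n: O(log n).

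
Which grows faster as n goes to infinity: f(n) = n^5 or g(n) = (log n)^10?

f(n) = n^5 grows faster: any positive polynomial dominates any polylog.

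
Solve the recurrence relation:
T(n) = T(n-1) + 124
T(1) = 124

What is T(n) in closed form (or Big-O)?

Unrolling: T(n) = T(n-1) + 124 = T(n-2) + 2*124 = ... = T(1) + (n-1)*124 = 124 + (n-1)*124 = 124n.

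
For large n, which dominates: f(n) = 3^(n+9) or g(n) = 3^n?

f(n) = 3^(n+9) and g(n) = 3^n are Theta of each other: 3^(n+9) = 3^9 * 3^n = Theta(3^n).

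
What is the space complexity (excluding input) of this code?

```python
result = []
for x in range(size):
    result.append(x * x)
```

Space complexity: O(n).
Auxiliary storage grows linearly with the input size n in the worst case.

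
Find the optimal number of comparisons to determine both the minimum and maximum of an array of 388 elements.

Naive approach: 774 comparisons (387 for max + 387 for min).
Optimal: Compare elements in pairs first (floor(n/2) = 194 comparisons), then find max among winners and min among losers (193 comparisons each).
Total: ceil(3n/2) - 2 = 580 comparisons. An adversary argument shows this is also a lower bound.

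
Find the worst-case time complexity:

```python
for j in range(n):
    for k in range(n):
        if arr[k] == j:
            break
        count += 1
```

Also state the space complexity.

Time complexity: O(n^2).
Space complexity: O(1).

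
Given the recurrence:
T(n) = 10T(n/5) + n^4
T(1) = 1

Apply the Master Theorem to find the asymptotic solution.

a=10, b=5, f(n)=n^4. log_5(10) = 1.431 < 4. Case 3: T(n) = O(n^4).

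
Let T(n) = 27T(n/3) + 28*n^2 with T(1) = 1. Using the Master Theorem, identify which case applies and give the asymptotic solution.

a=27, b=3, f(n)=28*n^2.
log_3(27) = 3 > 2.
Since f(n) = O(n^2) is polynomially smaller than n^3, Case 1 applies.
T(n) = Theta(n^3).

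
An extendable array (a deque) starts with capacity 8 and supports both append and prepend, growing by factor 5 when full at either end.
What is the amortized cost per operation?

Growth at either end copies all elements; capacities form a geometric sequence with ratio 5, so total copy cost over n operations is O(n) (two geometric series). Amortized O(1).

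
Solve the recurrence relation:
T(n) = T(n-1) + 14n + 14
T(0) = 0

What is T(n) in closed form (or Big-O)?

Dominant term in sum is 14*sum(i, i=1..n) = 14*n*(n+1)/2 = O(n^2).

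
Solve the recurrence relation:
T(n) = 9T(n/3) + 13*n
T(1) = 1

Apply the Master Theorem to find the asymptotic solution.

a=9, b=3, f(n)=13*n. log_3(9) = 2. Case 1 of Master Theorem: T(n) = O(n^2).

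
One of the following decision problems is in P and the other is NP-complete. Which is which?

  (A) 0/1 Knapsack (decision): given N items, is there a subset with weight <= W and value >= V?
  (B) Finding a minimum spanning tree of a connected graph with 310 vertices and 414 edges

(A) is NP-complete: reduces from Subset Sum.
(B) is P: Kruskal's / Prim's algorithms run in polynomial time.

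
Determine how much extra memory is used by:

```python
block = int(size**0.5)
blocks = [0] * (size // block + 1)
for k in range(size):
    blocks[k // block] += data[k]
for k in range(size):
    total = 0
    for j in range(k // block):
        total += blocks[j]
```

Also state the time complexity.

Space complexity: O(sqrt(n)).
Storage scales with sqrt(n).
Time complexity: O(n * sqrt(n)).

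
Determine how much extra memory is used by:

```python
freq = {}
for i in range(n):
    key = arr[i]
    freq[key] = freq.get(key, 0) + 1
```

Space complexity: O(n).
Auxiliary storage grows linearly with the input size n in the worst case.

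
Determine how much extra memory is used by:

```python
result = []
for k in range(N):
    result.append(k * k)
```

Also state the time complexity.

Space complexity: O(n).
Auxiliary storage grows linearly with the input size n in the worst case.
Time complexity: O(n).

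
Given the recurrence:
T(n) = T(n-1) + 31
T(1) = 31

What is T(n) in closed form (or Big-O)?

Unrolling: T(n) = T(n-1) + 31 = T(n-2) + 2*31 = ... = T(1) + (n-1)*31 = 31 + (n-1)*31 = 31n.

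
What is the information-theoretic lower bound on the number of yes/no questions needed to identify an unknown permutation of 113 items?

There are 113! = 22311927486598136465966070212187151182564399087952213171022161345724023063584214692821047352118139068425569179220877461124773845924561575264739138192463311667200000000000000000000000000 permutations. Each yes/no question gives at most 1 bit, so at least ceil(log_2(22311927486598136465966070212187151182564399087952213171022161345724023063584214692821047352118139068425569179220877461124773845924561575264739138192463311667200000000000000000000000000)) = 613 questions are needed.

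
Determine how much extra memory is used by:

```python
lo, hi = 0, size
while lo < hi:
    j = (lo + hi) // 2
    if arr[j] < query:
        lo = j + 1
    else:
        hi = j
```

Space complexity: O(1).
Only a constant amount of auxiliary storage is used; nothing grows with n.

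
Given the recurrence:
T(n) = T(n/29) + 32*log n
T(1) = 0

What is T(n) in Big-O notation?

Each of the log_29(n) levels adds O(log n). T(n) = O(log^2 n).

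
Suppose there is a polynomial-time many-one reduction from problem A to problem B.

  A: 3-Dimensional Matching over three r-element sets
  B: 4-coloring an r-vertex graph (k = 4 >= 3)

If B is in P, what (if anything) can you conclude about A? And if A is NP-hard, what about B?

A poly-time reduction A <=_p B means any A-instance can be transformed to a B-instance in poly time.
If B is in P: compose the reduction with B's poly-time algorithm to solve A in poly time, so A is in P.
If A is NP-hard: every NP problem reduces to A, which reduces to B; composing reductions, every NP problem reduces to B, so B is NP-hard.
(Here in fact A is NP-complete and B is NP-complete.)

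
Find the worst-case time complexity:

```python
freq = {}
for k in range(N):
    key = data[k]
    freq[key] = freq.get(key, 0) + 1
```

Time complexity: O(n).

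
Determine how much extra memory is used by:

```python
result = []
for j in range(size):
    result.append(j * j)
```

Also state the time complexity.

Space complexity: O(n).
Auxiliary storage grows linearly with the input size n in the worst case.
Time complexity: O(n).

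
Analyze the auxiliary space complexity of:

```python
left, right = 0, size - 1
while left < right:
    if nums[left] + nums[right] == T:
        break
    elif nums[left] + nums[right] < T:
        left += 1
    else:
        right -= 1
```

Space complexity: O(1).
Only a constant amount of auxiliary storage is used; nothing grows with n.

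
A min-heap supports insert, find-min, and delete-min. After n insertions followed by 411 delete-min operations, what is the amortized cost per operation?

Insert takes O(log n) worst case. Delete-min takes O(log n). Over a sequence of n inserts and 411 delete-mins, total cost is O((n + 411) log n). Amortized per operation: O(log n).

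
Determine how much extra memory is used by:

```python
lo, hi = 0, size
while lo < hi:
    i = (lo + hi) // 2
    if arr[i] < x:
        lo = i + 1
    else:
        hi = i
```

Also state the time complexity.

Space complexity: O(1).
Only a constant amount of auxiliary storage is used; nothing grows with n.
Time complexity: O(log n).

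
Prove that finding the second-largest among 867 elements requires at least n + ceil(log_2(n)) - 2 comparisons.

Lower bound (adversary): identifying the maximum requires 867-1 comparisons (each eliminates one candidate). Assign weight 1 to each element; on each comparison the adversary lets the heavier side win and gives it the loser's weight. The max ends with weight 867, but each comparison it wins at most doubles its weight, so the max must win >= ceil(log_2(867)) = 10 comparisons. The second-largest is one of those 10 direct losers to the max, and identifying which one is largest needs >= 10-1 further comparisons. Total >= 867-1 + 10-1 = 875.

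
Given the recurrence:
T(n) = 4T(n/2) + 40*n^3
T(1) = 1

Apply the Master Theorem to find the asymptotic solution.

a=4, b=2, f(n)=40*n^3. log_2(4) = 2 < 3. Case 3: T(n) = O(n^3).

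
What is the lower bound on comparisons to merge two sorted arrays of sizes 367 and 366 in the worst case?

Adversary: with |367 - 366| <= 1 the inputs can be fully interleaved so that every adjacent pair in the merged output comes from different arrays. Then each of the 732 adjacent pairs must be directly compared, or the algorithm cannot determine their relative order. Standard merge meets this bound.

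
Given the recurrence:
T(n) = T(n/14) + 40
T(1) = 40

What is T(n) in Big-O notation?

Each step divides n by 14 and adds 40. After log_14(n) steps, T(n) = O(log n).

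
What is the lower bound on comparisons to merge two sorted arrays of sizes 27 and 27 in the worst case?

Adversary: with |27 - 27| <= 1 the inputs can be fully interleaved so that every adjacent pair in the merged output comes from different arrays. Then each of the 53 adjacent pairs must be directly compared, or the algorithm cannot determine their relative order. Standard merge meets this bound.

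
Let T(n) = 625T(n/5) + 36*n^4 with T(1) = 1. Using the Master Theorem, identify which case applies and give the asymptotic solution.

a=625, b=5, f(n)=36*n^4.
log_5(625) = 4, so n^(log_b(a)) = n^4.
f(n) = Theta(n^4), so Case 2 applies.
T(n) = Theta(n^4 log n).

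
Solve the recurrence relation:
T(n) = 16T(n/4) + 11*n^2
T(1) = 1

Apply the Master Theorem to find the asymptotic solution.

a=16, b=4, f(n)=11*n^2. log_4(16) = 2. Case 2: T(n) = O(n^2 log n).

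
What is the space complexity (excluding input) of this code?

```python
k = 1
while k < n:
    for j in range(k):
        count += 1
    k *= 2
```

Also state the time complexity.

Space complexity: O(1).
Only a constant amount of auxiliary storage is used; nothing grows with n.
Time complexity: O(n).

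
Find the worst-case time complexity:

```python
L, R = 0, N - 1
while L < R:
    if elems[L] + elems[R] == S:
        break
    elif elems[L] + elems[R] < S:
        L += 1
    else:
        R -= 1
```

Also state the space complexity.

Time complexity: O(n).
Space complexity: O(1).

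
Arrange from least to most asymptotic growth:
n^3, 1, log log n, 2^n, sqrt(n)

Ordered by growth rate: 1 < log log n < sqrt(n) < n^3 < 2^n.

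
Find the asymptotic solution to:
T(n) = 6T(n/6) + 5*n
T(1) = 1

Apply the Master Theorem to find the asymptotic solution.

a=6, b=6, f(n)=5*n. log_6(6) = 1. Case 2: T(n) = O(n log n).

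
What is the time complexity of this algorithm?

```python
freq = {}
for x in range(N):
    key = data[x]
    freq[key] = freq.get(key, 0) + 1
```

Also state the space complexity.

Time complexity: O(n).
Space complexity: O(n).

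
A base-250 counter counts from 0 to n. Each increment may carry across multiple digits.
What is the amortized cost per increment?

Digit at position i changes every 250^i increments. Total digit changes over n increments: n * 250/(250-1) = O(n). Amortized: O(1).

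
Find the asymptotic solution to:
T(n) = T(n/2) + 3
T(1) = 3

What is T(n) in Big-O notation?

Each step divides n by 2 and adds 3. After log_2(n) steps, T(n) = O(log n).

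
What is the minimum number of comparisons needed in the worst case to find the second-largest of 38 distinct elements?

Lower bound: finding the max needs 38-1 comparisons. By the adversary weight-doubling argument, the max must personally win >= ceil(log_2(38)) = 6 comparisons; the 2nd-largest is among those 6 losers, needing 6-1 more comparisons. Total >= 38-1 + 6-1 = 42. A balanced knockout tournament achieves this.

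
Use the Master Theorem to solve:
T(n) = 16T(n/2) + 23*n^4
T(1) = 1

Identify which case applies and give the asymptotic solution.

a=16, b=2, f(n)=23*n^4.
log_2(16) = 4, so n^(log_b(a)) = n^4.
f(n) = Theta(n^4), so Case 2 applies.
T(n) = Theta(n^4 log n).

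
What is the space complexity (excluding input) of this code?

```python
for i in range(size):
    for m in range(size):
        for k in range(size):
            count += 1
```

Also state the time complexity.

Space complexity: O(1).
Only a constant amount of auxiliary storage is used; nothing grows with n.
Time complexity: O(n^3).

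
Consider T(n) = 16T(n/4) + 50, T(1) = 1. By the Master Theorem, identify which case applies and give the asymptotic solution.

a=16, b=4, f(n)=50.
log_4(16) = 2 > 0.
Since f(n) = O(n^0) is polynomially smaller than n^2, Case 1 applies.
T(n) = Theta(n^2).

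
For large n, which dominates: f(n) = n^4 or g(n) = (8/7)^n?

g(n) = (8/7)^n grows faster: (8/7)^n is exponential with base 8/7 > 1, dominating every polynomial.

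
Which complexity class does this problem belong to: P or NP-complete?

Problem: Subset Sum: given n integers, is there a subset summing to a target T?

This problem is NP-complete: one of Karp's 21 NP-complete problems.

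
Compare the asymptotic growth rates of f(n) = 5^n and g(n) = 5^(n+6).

f(n) = 5^n and g(n) = 5^(n+6) are Theta of each other: 5^(n+6) = 5^6 * 5^n = Theta(5^n).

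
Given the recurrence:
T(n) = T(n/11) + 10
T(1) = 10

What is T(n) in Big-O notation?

Each step divides n by 11 and adds 10. After log_11(n) steps, T(n) = O(log n).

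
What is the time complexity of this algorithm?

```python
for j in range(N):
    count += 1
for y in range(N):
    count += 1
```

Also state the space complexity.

Time complexity: O(n).
Space complexity: O(1).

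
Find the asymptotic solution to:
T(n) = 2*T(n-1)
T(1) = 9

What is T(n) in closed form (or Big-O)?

Each step multiplies by 2. T(n) = T(1)*2^(n-1) = 9*2^(n-1).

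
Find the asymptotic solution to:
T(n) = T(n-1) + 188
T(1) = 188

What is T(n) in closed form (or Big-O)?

Unrolling: T(n) = T(n-1) + 188 = T(n-2) + 2*188 = ... = T(1) + (n-1)*188 = 188 + (n-1)*188 = 188n.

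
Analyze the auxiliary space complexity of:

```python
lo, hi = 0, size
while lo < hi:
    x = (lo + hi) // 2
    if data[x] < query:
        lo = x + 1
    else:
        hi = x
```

Space complexity: O(1).
Only a constant amount of auxiliary storage is used; nothing grows with n.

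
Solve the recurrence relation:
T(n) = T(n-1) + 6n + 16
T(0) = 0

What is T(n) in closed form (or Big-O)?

Dominant term in sum is 6*sum(i, i=1..n) = 6*n*(n+1)/2 = O(n^2).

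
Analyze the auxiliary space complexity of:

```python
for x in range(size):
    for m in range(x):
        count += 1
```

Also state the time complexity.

Space complexity: O(1).
Only a constant amount of auxiliary storage is used; nothing grows with n.
Time complexity: O(n^2).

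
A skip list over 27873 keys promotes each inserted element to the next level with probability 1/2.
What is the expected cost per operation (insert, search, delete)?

Expected number of levels is O(log_2(27873)) = O(log n). A search visits O(1) expected nodes per level over O(log n) levels. Insert/delete are a search plus O(1) pointer updates per level. Expected O(log n) per operation.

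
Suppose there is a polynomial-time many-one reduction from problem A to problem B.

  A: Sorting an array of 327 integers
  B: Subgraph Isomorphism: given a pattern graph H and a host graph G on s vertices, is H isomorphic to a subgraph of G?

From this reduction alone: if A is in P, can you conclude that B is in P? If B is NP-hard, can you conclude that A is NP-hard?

A poly-time reduction A <=_p B transfers tractability DOWN (B easy => A easy) and hardness UP (A hard => B hard), not the reverse.
From A in P, the reduction alone does NOT give B in P: any problem in P trivially reduces to SAT, yet SAT is not known to be in P.
From B NP-hard, the reduction alone does NOT give A NP-hard: again, easy problems reduce to hard ones.
(Here in fact A is P and B is NP-complete.)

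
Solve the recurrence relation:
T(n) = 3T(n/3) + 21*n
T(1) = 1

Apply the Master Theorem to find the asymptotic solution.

a=3, b=3, f(n)=21*n. log_3(3) = 1. Case 2: T(n) = O(n log n).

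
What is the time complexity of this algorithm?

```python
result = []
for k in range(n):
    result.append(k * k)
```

Time complexity: O(n).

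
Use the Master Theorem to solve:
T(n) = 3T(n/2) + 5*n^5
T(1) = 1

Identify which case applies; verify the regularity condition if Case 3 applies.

a=3, b=2, f(n)=5*n^5.
log_2(3) = 1.585 < 5.
f(n) = Omega(n^(1.585+epsilon)) for some epsilon > 0, so Case 3 is the candidate.
Regularity: a*f(n/b) = 3*5*(n/2)^5 = (3/32)*5*n^5 <= c*f(n) with c = 3/32 < 1. Satisfied.
Case 3: T(n) = Theta(n^5).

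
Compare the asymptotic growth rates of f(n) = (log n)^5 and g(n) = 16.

f(n) = (log n)^5 grows faster: any unbounded function dominates a constant.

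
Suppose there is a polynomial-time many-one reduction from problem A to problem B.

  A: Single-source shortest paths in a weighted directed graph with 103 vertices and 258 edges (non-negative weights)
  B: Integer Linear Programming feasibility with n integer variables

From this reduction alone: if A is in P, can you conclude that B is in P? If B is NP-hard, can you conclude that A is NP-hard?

A poly-time reduction A <=_p B transfers tractability DOWN (B easy => A easy) and hardness UP (A hard => B hard), not the reverse.
From A in P, the reduction alone does NOT give B in P: any problem in P trivially reduces to SAT, yet SAT is not known to be in P.
From B NP-hard, the reduction alone does NOT give A NP-hard: again, easy problems reduce to hard ones.
(Here in fact A is P and B is NP-complete.)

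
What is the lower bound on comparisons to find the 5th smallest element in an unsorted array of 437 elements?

Finding the 5th smallest of 437 elements requires Omega(n) comparisons. Every element must participate in at least one comparison; otherwise it could be the 5th smallest.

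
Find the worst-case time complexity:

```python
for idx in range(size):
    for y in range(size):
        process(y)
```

Time complexity: O(n^2).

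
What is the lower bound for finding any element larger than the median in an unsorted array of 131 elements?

To find an element larger than the median of 131 elements, we must see Omega(n) elements. Without seeing enough elements, an adversary can make any unseen element the median.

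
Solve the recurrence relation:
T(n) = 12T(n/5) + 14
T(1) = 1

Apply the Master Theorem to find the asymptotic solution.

a=12, b=5, f(n)=14. log_5(12) = 1.544. Case 1 of Master Theorem: T(n) = O(n^1.544).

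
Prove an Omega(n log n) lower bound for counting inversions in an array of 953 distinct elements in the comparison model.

Decision-tree argument: at any leaf, the comparisons made (with transitivity) must totally order all 953 elements -- otherwise some pair (i,j) is unordered, and an adversary can present two inputs agreeing on every comparison made but with that pair flipped, changing the inversion count by 1, so the leaf's output is wrong on one of them. Hence the tree has >= 953! leaves and height >= log_2(953!) = Omega(n log n). Modified merge sort achieves O(n log n).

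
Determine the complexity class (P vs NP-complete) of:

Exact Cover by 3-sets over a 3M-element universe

This problem is NP-complete: one of Karp's 21 NP-complete problems.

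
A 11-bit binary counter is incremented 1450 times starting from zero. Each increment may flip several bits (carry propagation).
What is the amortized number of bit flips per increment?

Bit i flips on every 2^i-th increment, so over 1450 increments bit i flips floor(1450/2^i) times. Summing over i: total flips < 2 * 1450. Amortized: < 2 = O(1) per increment.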